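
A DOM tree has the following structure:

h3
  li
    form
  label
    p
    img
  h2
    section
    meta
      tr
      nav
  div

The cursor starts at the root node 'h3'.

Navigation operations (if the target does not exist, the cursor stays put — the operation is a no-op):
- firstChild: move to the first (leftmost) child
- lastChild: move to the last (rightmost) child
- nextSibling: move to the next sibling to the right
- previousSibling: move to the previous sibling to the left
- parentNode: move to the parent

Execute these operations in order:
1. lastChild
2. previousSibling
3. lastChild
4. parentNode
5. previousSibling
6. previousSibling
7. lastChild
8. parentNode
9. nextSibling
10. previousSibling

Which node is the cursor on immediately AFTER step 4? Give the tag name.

After 1 (lastChild): div
After 2 (previousSibling): h2
After 3 (lastChild): meta
After 4 (parentNode): h2

Answer: h2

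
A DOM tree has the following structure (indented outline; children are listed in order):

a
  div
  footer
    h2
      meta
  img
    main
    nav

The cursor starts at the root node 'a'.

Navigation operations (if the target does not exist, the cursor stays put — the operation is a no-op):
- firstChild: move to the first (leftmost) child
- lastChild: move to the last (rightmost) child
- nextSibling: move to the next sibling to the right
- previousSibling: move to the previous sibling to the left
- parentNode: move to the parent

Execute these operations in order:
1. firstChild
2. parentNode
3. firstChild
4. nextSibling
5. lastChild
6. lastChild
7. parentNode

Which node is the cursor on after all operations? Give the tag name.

Answer: h2

Derivation:
After 1 (firstChild): div
After 2 (parentNode): a
After 3 (firstChild): div
After 4 (nextSibling): footer
After 5 (lastChild): h2
After 6 (lastChild): meta
After 7 (parentNode): h2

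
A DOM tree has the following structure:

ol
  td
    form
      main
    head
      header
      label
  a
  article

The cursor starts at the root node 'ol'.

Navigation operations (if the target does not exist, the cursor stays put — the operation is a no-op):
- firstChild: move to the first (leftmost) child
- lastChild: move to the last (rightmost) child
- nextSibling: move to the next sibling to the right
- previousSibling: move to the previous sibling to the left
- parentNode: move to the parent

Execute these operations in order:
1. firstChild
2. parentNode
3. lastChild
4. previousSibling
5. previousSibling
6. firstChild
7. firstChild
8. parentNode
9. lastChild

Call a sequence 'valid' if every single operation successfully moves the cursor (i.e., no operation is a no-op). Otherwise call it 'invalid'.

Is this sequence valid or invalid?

After 1 (firstChild): td
After 2 (parentNode): ol
After 3 (lastChild): article
After 4 (previousSibling): a
After 5 (previousSibling): td
After 6 (firstChild): form
After 7 (firstChild): main
After 8 (parentNode): form
After 9 (lastChild): main

Answer: valid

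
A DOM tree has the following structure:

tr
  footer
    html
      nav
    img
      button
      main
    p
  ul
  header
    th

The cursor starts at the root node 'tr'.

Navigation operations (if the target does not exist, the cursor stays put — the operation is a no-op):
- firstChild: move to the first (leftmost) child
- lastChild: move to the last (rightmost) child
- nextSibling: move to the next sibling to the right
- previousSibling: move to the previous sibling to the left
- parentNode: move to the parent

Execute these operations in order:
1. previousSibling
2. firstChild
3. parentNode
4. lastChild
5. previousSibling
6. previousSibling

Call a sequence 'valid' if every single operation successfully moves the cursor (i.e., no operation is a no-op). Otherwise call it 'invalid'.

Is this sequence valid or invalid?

Answer: invalid

Derivation:
After 1 (previousSibling): tr (no-op, stayed)
After 2 (firstChild): footer
After 3 (parentNode): tr
After 4 (lastChild): header
After 5 (previousSibling): ul
After 6 (previousSibling): footer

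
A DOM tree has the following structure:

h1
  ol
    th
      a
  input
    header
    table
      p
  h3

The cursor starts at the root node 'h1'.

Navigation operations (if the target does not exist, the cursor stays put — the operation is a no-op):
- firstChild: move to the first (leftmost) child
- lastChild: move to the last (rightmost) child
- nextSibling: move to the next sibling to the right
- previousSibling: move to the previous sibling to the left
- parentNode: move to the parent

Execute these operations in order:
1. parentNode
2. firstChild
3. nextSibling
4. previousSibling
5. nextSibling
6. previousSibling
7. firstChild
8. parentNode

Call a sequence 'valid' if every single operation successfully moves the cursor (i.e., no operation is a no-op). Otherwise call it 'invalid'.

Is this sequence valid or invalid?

Answer: invalid

Derivation:
After 1 (parentNode): h1 (no-op, stayed)
After 2 (firstChild): ol
After 3 (nextSibling): input
After 4 (previousSibling): ol
After 5 (nextSibling): input
After 6 (previousSibling): ol
After 7 (firstChild): th
After 8 (parentNode): ol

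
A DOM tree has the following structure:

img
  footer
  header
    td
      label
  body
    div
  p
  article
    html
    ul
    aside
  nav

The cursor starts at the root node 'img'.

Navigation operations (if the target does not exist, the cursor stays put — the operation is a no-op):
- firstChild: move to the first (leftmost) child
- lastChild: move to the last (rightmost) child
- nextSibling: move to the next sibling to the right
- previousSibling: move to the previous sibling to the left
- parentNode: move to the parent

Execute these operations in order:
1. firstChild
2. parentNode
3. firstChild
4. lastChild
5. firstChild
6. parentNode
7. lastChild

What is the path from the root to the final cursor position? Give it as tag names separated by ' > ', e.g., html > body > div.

Answer: img > nav

Derivation:
After 1 (firstChild): footer
After 2 (parentNode): img
After 3 (firstChild): footer
After 4 (lastChild): footer (no-op, stayed)
After 5 (firstChild): footer (no-op, stayed)
After 6 (parentNode): img
After 7 (lastChild): nav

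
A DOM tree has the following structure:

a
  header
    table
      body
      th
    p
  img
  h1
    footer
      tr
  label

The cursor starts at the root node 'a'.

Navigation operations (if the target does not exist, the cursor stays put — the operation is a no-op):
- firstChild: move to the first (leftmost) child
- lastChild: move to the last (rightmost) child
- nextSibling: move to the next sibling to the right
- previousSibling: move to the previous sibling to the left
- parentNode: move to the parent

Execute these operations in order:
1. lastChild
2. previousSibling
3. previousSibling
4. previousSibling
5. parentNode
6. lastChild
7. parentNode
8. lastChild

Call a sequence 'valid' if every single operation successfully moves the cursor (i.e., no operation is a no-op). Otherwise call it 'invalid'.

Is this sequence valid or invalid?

Answer: valid

Derivation:
After 1 (lastChild): label
After 2 (previousSibling): h1
After 3 (previousSibling): img
After 4 (previousSibling): header
After 5 (parentNode): a
After 6 (lastChild): label
After 7 (parentNode): a
After 8 (lastChild): label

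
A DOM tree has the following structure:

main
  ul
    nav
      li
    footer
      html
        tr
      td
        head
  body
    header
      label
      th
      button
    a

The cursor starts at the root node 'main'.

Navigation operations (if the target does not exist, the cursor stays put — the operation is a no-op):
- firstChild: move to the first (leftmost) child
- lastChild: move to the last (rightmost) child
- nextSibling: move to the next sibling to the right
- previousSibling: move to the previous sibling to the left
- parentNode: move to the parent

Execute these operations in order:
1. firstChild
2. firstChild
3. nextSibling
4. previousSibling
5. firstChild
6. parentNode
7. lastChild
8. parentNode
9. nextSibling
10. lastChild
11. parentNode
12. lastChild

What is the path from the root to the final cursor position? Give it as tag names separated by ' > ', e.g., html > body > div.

Answer: main > ul > footer > td

Derivation:
After 1 (firstChild): ul
After 2 (firstChild): nav
After 3 (nextSibling): footer
After 4 (previousSibling): nav
After 5 (firstChild): li
After 6 (parentNode): nav
After 7 (lastChild): li
After 8 (parentNode): nav
After 9 (nextSibling): footer
After 10 (lastChild): td
After 11 (parentNode): footer
After 12 (lastChild): td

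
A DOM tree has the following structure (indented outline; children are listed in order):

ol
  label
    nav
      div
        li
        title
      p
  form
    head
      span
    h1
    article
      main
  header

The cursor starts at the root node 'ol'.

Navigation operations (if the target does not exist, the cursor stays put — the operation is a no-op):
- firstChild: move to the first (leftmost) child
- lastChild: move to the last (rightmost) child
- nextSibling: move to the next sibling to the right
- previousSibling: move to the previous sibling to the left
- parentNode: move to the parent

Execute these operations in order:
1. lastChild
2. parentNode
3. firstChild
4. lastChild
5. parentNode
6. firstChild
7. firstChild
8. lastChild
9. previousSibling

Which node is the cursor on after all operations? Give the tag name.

Answer: li

Derivation:
After 1 (lastChild): header
After 2 (parentNode): ol
After 3 (firstChild): label
After 4 (lastChild): nav
After 5 (parentNode): label
After 6 (firstChild): nav
After 7 (firstChild): div
After 8 (lastChild): title
After 9 (previousSibling): li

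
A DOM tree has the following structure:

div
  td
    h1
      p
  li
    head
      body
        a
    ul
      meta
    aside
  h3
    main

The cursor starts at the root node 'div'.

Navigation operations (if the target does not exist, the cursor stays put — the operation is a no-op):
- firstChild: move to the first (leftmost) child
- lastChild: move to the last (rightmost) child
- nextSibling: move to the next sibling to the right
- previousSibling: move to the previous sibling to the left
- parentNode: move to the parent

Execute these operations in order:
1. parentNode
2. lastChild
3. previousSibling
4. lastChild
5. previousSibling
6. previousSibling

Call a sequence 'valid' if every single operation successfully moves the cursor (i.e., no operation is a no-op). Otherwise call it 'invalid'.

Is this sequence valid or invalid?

Answer: invalid

Derivation:
After 1 (parentNode): div (no-op, stayed)
After 2 (lastChild): h3
After 3 (previousSibling): li
After 4 (lastChild): aside
After 5 (previousSibling): ul
After 6 (previousSibling): head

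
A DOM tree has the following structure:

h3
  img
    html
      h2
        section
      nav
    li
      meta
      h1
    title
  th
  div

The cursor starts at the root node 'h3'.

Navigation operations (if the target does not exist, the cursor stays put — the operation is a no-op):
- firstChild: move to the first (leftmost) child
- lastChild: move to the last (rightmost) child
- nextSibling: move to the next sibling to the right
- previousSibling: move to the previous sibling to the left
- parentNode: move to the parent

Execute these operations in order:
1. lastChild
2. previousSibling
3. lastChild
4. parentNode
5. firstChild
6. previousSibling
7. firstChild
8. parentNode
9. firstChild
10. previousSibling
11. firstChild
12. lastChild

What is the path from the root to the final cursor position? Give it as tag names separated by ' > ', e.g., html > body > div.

Answer: h3 > img > html > h2 > section

Derivation:
After 1 (lastChild): div
After 2 (previousSibling): th
After 3 (lastChild): th (no-op, stayed)
After 4 (parentNode): h3
After 5 (firstChild): img
After 6 (previousSibling): img (no-op, stayed)
After 7 (firstChild): html
After 8 (parentNode): img
After 9 (firstChild): html
After 10 (previousSibling): html (no-op, stayed)
After 11 (firstChild): h2
After 12 (lastChild): section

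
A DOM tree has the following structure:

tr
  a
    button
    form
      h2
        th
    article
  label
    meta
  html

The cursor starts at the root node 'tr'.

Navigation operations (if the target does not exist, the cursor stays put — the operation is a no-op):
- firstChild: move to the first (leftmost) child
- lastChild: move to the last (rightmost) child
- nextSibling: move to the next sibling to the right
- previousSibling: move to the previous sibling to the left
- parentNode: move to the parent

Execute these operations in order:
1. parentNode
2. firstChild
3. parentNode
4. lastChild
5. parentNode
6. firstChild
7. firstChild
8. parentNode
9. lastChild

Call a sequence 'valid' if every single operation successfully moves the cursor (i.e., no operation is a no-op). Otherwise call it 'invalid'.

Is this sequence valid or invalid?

After 1 (parentNode): tr (no-op, stayed)
After 2 (firstChild): a
After 3 (parentNode): tr
After 4 (lastChild): html
After 5 (parentNode): tr
After 6 (firstChild): a
After 7 (firstChild): button
After 8 (parentNode): a
After 9 (lastChild): article

Answer: invalid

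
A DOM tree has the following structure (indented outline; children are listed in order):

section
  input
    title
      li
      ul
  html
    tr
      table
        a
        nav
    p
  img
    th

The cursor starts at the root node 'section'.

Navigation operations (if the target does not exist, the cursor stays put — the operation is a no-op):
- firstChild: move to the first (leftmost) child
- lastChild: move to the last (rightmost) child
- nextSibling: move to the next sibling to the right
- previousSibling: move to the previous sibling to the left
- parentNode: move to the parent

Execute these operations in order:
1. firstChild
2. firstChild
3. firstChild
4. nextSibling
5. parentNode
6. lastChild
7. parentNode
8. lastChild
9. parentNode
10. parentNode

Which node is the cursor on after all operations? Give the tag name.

After 1 (firstChild): input
After 2 (firstChild): title
After 3 (firstChild): li
After 4 (nextSibling): ul
After 5 (parentNode): title
After 6 (lastChild): ul
After 7 (parentNode): title
After 8 (lastChild): ul
After 9 (parentNode): title
After 10 (parentNode): input

Answer: input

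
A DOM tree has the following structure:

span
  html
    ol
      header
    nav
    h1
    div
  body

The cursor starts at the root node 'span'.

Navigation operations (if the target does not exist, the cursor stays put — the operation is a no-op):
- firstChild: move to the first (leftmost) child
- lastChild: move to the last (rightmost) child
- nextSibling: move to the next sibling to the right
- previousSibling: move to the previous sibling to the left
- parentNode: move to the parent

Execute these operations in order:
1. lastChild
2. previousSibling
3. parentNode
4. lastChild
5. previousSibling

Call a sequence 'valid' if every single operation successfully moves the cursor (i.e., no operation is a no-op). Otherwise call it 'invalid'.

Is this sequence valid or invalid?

Answer: valid

Derivation:
After 1 (lastChild): body
After 2 (previousSibling): html
After 3 (parentNode): span
After 4 (lastChild): body
After 5 (previousSibling): html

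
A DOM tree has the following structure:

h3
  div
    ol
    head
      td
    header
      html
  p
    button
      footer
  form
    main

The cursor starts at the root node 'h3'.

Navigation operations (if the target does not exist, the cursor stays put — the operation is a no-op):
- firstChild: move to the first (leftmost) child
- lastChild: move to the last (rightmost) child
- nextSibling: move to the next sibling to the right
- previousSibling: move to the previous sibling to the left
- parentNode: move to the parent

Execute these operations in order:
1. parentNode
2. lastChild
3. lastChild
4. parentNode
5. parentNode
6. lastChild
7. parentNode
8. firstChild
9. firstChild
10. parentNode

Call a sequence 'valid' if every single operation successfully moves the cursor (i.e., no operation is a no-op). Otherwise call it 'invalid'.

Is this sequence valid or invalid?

After 1 (parentNode): h3 (no-op, stayed)
After 2 (lastChild): form
After 3 (lastChild): main
After 4 (parentNode): form
After 5 (parentNode): h3
After 6 (lastChild): form
After 7 (parentNode): h3
After 8 (firstChild): div
After 9 (firstChild): ol
After 10 (parentNode): div

Answer: invalid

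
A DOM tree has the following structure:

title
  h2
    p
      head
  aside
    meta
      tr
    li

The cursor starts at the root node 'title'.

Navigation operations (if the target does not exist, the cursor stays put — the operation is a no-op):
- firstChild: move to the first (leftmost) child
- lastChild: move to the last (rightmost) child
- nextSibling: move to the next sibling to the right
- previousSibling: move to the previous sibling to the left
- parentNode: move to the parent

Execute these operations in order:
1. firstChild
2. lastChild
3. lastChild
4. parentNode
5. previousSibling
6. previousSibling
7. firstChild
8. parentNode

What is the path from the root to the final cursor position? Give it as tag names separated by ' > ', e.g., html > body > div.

Answer: title > h2 > p

Derivation:
After 1 (firstChild): h2
After 2 (lastChild): p
After 3 (lastChild): head
After 4 (parentNode): p
After 5 (previousSibling): p (no-op, stayed)
After 6 (previousSibling): p (no-op, stayed)
After 7 (firstChild): head
After 8 (parentNode): p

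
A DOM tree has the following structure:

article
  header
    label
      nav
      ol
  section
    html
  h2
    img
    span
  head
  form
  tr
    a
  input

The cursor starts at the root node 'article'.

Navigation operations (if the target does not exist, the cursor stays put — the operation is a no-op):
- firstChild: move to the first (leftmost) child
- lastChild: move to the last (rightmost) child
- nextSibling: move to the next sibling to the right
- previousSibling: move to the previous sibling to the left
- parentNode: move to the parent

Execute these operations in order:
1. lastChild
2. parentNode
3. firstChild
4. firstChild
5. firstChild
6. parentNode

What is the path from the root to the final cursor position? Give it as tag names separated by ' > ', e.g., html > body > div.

Answer: article > header > label

Derivation:
After 1 (lastChild): input
After 2 (parentNode): article
After 3 (firstChild): header
After 4 (firstChild): label
After 5 (firstChild): nav
After 6 (parentNode): label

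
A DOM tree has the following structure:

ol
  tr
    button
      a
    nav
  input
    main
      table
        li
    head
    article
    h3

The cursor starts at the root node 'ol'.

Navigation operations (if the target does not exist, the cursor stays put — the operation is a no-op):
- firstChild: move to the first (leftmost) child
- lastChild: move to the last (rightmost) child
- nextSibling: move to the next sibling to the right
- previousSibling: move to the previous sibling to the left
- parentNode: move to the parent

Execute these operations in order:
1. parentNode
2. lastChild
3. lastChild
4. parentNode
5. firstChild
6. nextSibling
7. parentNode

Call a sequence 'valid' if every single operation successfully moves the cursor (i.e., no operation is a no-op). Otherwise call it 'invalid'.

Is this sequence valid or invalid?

After 1 (parentNode): ol (no-op, stayed)
After 2 (lastChild): input
After 3 (lastChild): h3
After 4 (parentNode): input
After 5 (firstChild): main
After 6 (nextSibling): head
After 7 (parentNode): input

Answer: invalid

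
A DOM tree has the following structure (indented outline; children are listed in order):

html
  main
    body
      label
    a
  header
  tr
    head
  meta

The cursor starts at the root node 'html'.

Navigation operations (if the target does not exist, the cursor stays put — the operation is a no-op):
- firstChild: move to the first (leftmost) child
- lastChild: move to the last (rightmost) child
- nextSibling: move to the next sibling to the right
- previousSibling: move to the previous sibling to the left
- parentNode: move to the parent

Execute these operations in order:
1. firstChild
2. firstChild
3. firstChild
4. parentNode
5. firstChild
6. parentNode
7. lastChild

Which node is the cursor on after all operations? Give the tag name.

After 1 (firstChild): main
After 2 (firstChild): body
After 3 (firstChild): label
After 4 (parentNode): body
After 5 (firstChild): label
After 6 (parentNode): body
After 7 (lastChild): label

Answer: label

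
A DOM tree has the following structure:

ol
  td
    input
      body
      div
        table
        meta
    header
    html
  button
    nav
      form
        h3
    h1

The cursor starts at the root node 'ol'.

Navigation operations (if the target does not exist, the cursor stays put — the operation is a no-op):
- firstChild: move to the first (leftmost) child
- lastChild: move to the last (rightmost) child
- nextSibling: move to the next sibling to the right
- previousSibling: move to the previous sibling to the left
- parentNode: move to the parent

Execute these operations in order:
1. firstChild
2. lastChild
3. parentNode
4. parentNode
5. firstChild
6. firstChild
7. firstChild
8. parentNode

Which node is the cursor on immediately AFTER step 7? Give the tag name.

Answer: body

Derivation:
After 1 (firstChild): td
After 2 (lastChild): html
After 3 (parentNode): td
After 4 (parentNode): ol
After 5 (firstChild): td
After 6 (firstChild): input
After 7 (firstChild): body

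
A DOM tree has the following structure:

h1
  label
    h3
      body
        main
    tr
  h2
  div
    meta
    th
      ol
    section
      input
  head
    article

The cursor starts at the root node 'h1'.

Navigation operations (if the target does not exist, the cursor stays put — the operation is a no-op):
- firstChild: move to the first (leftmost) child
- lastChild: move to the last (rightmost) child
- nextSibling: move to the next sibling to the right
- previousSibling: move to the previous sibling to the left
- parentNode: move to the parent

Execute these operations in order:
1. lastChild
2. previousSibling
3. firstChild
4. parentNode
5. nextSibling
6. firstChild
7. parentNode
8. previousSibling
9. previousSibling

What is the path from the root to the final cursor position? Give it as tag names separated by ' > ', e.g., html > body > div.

After 1 (lastChild): head
After 2 (previousSibling): div
After 3 (firstChild): meta
After 4 (parentNode): div
After 5 (nextSibling): head
After 6 (firstChild): article
After 7 (parentNode): head
After 8 (previousSibling): div
After 9 (previousSibling): h2

Answer: h1 > h2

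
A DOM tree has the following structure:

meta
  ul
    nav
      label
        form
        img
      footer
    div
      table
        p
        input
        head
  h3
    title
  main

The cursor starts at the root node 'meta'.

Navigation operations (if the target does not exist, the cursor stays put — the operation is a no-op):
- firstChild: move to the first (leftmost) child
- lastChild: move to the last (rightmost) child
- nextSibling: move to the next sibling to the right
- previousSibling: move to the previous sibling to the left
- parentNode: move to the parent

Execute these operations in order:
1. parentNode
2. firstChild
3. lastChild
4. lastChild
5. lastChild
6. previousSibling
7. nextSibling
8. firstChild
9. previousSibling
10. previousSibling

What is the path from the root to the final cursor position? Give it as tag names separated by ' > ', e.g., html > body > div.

After 1 (parentNode): meta (no-op, stayed)
After 2 (firstChild): ul
After 3 (lastChild): div
After 4 (lastChild): table
After 5 (lastChild): head
After 6 (previousSibling): input
After 7 (nextSibling): head
After 8 (firstChild): head (no-op, stayed)
After 9 (previousSibling): input
After 10 (previousSibling): p

Answer: meta > ul > div > table > p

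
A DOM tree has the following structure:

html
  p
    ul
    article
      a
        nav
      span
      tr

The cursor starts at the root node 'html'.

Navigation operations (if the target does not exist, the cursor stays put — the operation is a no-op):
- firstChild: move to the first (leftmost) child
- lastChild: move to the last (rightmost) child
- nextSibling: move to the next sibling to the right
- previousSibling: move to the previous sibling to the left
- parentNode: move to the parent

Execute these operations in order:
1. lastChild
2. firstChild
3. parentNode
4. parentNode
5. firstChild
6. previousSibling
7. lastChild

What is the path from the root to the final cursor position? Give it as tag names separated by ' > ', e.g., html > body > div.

Answer: html > p > article

Derivation:
After 1 (lastChild): p
After 2 (firstChild): ul
After 3 (parentNode): p
After 4 (parentNode): html
After 5 (firstChild): p
After 6 (previousSibling): p (no-op, stayed)
After 7 (lastChild): article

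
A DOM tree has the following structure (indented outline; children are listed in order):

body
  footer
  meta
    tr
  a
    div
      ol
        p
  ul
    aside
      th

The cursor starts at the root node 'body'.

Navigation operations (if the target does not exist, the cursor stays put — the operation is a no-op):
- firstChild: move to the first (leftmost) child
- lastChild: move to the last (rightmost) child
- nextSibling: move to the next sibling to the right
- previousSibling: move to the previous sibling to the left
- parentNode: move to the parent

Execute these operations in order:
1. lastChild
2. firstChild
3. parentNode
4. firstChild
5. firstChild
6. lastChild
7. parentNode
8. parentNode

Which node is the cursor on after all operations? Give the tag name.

After 1 (lastChild): ul
After 2 (firstChild): aside
After 3 (parentNode): ul
After 4 (firstChild): aside
After 5 (firstChild): th
After 6 (lastChild): th (no-op, stayed)
After 7 (parentNode): aside
After 8 (parentNode): ul

Answer: ul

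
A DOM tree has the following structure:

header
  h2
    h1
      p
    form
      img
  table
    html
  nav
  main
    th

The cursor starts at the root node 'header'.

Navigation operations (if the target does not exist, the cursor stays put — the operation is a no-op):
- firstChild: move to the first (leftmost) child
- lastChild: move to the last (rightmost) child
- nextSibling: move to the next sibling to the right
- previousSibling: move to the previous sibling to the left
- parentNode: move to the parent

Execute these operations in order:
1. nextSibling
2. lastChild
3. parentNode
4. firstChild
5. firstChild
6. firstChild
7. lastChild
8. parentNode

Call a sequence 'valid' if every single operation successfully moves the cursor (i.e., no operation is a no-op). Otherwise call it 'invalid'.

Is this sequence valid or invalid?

After 1 (nextSibling): header (no-op, stayed)
After 2 (lastChild): main
After 3 (parentNode): header
After 4 (firstChild): h2
After 5 (firstChild): h1
After 6 (firstChild): p
After 7 (lastChild): p (no-op, stayed)
After 8 (parentNode): h1

Answer: invalid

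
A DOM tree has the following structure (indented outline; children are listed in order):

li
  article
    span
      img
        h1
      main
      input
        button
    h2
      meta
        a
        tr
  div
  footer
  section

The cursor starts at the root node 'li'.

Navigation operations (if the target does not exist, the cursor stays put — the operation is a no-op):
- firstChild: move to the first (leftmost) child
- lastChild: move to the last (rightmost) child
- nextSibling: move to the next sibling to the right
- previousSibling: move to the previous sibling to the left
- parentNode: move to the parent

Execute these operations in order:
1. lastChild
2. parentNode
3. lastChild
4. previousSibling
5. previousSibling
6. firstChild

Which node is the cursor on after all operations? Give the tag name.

Answer: div

Derivation:
After 1 (lastChild): section
After 2 (parentNode): li
After 3 (lastChild): section
After 4 (previousSibling): footer
After 5 (previousSibling): div
After 6 (firstChild): div (no-op, stayed)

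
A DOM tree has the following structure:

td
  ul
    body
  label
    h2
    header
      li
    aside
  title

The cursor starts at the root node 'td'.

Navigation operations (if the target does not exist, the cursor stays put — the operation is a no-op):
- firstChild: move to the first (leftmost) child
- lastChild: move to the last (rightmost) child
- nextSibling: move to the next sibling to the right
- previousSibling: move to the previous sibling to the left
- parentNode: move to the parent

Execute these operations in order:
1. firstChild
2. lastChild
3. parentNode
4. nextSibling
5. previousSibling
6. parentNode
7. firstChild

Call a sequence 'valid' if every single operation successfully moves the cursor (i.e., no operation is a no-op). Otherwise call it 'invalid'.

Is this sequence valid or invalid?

After 1 (firstChild): ul
After 2 (lastChild): body
After 3 (parentNode): ul
After 4 (nextSibling): label
After 5 (previousSibling): ul
After 6 (parentNode): td
After 7 (firstChild): ul

Answer: valid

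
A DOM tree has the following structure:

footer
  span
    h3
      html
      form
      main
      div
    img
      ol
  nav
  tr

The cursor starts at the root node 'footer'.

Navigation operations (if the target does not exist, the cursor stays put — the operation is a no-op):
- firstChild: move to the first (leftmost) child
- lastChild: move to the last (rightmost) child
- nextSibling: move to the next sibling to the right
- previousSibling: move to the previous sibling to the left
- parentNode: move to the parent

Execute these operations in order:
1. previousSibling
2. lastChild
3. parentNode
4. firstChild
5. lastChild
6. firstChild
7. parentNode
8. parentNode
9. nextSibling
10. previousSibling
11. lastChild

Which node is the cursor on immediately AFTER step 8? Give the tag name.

After 1 (previousSibling): footer (no-op, stayed)
After 2 (lastChild): tr
After 3 (parentNode): footer
After 4 (firstChild): span
After 5 (lastChild): img
After 6 (firstChild): ol
After 7 (parentNode): img
After 8 (parentNode): span

Answer: span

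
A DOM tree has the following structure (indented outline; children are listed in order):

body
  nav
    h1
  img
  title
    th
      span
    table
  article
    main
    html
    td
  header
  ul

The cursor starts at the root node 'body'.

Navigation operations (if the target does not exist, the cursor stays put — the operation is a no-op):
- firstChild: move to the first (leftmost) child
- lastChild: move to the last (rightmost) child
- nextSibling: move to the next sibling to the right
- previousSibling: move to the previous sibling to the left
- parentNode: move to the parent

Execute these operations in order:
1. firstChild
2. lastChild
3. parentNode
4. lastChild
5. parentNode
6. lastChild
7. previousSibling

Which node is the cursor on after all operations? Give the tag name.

Answer: h1

Derivation:
After 1 (firstChild): nav
After 2 (lastChild): h1
After 3 (parentNode): nav
After 4 (lastChild): h1
After 5 (parentNode): nav
After 6 (lastChild): h1
After 7 (previousSibling): h1 (no-op, stayed)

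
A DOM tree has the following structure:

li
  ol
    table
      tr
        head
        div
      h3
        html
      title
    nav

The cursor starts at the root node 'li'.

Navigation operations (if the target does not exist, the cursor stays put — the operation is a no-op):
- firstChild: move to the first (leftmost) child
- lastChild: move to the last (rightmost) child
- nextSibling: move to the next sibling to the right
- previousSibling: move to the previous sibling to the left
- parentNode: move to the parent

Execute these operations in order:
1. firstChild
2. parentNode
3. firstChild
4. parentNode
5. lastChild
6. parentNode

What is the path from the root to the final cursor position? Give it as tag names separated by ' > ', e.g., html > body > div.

After 1 (firstChild): ol
After 2 (parentNode): li
After 3 (firstChild): ol
After 4 (parentNode): li
After 5 (lastChild): ol
After 6 (parentNode): li

Answer: li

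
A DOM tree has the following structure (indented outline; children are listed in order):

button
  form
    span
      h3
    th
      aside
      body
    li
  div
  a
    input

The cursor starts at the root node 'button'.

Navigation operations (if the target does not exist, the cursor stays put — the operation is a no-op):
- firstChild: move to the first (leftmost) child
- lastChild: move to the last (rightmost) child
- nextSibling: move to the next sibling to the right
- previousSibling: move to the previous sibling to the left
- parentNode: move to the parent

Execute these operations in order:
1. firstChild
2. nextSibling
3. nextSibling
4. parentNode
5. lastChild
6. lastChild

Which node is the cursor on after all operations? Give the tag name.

Answer: input

Derivation:
After 1 (firstChild): form
After 2 (nextSibling): div
After 3 (nextSibling): a
After 4 (parentNode): button
After 5 (lastChild): a
After 6 (lastChild): input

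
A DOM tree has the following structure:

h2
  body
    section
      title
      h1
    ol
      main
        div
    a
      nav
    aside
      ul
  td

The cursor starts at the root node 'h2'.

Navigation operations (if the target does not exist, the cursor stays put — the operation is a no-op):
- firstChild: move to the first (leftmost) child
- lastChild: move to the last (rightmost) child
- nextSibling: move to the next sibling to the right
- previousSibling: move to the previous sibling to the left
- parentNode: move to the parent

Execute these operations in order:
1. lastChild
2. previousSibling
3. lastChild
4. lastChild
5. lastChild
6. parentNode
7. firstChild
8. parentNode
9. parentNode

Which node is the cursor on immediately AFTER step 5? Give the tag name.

After 1 (lastChild): td
After 2 (previousSibling): body
After 3 (lastChild): aside
After 4 (lastChild): ul
After 5 (lastChild): ul (no-op, stayed)

Answer: ul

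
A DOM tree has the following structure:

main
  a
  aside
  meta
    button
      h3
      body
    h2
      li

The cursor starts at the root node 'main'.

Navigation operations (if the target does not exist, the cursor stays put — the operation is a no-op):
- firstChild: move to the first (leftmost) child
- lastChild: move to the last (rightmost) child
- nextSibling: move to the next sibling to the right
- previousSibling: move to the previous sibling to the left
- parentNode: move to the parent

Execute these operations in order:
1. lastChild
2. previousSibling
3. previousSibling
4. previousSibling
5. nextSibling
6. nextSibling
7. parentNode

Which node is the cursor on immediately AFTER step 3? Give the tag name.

Answer: a

Derivation:
After 1 (lastChild): meta
After 2 (previousSibling): aside
After 3 (previousSibling): a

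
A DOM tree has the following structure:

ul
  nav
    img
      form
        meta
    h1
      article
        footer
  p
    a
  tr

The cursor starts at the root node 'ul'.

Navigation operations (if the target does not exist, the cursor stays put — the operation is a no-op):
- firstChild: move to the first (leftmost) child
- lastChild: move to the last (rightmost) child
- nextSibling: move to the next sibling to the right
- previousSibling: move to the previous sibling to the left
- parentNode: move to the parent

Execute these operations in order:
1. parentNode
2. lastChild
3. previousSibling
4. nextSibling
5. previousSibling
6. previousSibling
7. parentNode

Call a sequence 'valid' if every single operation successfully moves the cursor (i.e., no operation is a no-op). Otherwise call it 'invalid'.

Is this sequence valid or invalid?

After 1 (parentNode): ul (no-op, stayed)
After 2 (lastChild): tr
After 3 (previousSibling): p
After 4 (nextSibling): tr
After 5 (previousSibling): p
After 6 (previousSibling): nav
After 7 (parentNode): ul

Answer: invalid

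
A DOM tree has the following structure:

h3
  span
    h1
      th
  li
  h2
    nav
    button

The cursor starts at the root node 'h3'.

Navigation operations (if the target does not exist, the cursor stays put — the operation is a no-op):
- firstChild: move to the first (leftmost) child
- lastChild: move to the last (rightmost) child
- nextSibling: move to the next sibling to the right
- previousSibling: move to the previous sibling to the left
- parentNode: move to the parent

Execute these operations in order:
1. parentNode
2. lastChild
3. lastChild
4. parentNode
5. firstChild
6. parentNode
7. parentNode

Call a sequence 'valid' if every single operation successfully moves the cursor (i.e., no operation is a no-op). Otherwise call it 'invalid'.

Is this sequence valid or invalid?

After 1 (parentNode): h3 (no-op, stayed)
After 2 (lastChild): h2
After 3 (lastChild): button
After 4 (parentNode): h2
After 5 (firstChild): nav
After 6 (parentNode): h2
After 7 (parentNode): h3

Answer: invalid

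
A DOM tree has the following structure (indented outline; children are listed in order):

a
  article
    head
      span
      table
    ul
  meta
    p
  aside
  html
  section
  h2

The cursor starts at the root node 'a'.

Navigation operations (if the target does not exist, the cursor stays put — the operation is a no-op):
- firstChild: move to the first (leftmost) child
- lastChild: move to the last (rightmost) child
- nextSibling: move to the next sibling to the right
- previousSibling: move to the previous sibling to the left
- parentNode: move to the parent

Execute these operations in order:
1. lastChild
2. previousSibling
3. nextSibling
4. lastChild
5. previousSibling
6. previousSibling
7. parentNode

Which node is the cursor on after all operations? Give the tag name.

After 1 (lastChild): h2
After 2 (previousSibling): section
After 3 (nextSibling): h2
After 4 (lastChild): h2 (no-op, stayed)
After 5 (previousSibling): section
After 6 (previousSibling): html
After 7 (parentNode): a

Answer: a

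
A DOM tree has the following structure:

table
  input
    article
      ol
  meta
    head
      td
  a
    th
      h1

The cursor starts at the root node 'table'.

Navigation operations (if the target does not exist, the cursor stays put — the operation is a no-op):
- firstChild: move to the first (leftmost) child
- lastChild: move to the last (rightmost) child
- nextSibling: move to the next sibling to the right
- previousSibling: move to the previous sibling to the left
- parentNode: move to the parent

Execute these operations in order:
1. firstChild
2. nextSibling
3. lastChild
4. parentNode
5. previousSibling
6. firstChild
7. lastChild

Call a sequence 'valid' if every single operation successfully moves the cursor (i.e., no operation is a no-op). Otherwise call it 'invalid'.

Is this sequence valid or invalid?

Answer: valid

Derivation:
After 1 (firstChild): input
After 2 (nextSibling): meta
After 3 (lastChild): head
After 4 (parentNode): meta
After 5 (previousSibling): input
After 6 (firstChild): article
After 7 (lastChild): ol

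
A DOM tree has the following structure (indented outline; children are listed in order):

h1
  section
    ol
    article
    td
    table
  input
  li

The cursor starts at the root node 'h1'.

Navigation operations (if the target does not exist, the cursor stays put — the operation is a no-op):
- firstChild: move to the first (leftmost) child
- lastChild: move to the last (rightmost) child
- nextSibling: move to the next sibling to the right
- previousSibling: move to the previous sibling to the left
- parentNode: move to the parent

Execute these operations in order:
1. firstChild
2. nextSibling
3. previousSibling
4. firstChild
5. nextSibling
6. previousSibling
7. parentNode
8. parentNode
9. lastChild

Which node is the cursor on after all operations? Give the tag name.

Answer: li

Derivation:
After 1 (firstChild): section
After 2 (nextSibling): input
After 3 (previousSibling): section
After 4 (firstChild): ol
After 5 (nextSibling): article
After 6 (previousSibling): ol
After 7 (parentNode): section
After 8 (parentNode): h1
After 9 (lastChild): li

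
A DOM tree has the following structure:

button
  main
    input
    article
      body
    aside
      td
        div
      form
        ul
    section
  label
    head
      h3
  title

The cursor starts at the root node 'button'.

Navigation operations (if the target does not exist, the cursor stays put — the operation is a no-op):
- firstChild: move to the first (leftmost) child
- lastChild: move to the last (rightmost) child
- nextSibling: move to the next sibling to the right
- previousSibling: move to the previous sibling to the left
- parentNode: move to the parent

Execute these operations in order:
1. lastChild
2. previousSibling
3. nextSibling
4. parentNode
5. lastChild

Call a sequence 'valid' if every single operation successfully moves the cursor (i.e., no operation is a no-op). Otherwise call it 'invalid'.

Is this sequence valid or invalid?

After 1 (lastChild): title
After 2 (previousSibling): label
After 3 (nextSibling): title
After 4 (parentNode): button
After 5 (lastChild): title

Answer: valid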